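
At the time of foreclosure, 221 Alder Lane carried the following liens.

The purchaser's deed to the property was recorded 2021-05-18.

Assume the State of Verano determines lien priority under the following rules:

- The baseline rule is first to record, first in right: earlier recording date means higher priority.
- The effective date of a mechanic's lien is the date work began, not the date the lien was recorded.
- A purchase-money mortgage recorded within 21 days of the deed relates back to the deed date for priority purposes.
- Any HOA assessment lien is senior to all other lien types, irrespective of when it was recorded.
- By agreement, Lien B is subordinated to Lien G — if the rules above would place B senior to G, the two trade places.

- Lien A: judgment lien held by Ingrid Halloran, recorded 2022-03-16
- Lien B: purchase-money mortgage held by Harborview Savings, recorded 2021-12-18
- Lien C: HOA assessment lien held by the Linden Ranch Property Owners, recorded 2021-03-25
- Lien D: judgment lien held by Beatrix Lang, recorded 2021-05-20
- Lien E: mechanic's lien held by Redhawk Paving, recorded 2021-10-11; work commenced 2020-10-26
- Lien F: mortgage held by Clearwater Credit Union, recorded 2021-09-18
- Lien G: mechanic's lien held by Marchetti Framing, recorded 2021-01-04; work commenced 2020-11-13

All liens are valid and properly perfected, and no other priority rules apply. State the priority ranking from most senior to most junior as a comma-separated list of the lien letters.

Adjusting effective dates: B was recorded 214 days after the deed — beyond 21 days — so no relation-back applies; E relates back to 2020-10-26 (work commenced); G's effective date is 2020-11-13, when work began.
C, as an HOA assessment lien, has superpriority and ranks first.
Remaining liens by effective date: E (2020-10-26), G (2020-11-13), D (2021-05-20), F (2021-09-18), B (2021-12-18), A (2022-03-16).
B is already junior to G, so the subordination agreement changes nothing.

C, E, G, D, F, B, A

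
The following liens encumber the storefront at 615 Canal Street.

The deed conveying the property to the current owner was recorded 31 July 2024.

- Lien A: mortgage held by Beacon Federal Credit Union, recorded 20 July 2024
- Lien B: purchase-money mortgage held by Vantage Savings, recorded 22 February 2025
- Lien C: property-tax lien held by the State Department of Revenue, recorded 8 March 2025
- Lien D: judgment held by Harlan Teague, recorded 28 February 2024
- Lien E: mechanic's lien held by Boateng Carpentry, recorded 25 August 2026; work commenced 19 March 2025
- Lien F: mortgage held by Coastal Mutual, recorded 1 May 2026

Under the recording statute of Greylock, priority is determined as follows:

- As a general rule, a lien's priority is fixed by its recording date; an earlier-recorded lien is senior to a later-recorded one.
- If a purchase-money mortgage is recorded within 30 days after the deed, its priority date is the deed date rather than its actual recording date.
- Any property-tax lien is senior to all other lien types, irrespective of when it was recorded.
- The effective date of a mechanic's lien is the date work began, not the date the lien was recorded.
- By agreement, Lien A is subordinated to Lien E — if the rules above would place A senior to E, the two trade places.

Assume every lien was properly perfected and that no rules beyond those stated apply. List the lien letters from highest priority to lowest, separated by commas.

C, D, E, B, A, F

Adjusting effective dates: B was recorded 206 days after the deed — beyond 30 days — so no relation-back applies; E is treated as recorded 19 March 2025, the work-commencement date.
As a property-tax lien, C is senior to every other lien.
Ordering the rest by effective date: D (28 February 2024), A (20 July 2024), B (22 February 2025), E (19 March 2025), F (1 May 2026).
A is senior to E before the subordination, so the two trade places.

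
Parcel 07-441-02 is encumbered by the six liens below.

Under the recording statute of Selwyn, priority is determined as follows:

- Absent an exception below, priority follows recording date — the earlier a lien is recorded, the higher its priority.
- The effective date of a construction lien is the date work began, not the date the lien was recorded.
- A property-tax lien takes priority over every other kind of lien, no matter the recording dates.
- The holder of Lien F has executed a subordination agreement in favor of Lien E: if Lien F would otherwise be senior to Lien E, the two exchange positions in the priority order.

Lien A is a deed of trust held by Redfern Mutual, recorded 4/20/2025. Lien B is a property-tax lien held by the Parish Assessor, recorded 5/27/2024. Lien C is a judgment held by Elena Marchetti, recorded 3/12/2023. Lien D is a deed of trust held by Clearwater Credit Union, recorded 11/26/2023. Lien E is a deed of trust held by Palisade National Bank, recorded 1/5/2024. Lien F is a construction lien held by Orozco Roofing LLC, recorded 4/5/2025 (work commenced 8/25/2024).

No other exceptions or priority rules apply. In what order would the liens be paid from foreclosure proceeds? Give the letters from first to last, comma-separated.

B, C, D, E, F, A

Effective dates after the stated exceptions: F is treated as recorded 8/25/2024, the work-commencement date.
B is a property-tax lien and takes priority over every other lien.
Remaining liens by effective date: C (3/12/2023), D (11/26/2023), E (1/5/2024), F (8/25/2024), A (4/20/2025).
F is already junior to E, so the subordination agreement changes nothing.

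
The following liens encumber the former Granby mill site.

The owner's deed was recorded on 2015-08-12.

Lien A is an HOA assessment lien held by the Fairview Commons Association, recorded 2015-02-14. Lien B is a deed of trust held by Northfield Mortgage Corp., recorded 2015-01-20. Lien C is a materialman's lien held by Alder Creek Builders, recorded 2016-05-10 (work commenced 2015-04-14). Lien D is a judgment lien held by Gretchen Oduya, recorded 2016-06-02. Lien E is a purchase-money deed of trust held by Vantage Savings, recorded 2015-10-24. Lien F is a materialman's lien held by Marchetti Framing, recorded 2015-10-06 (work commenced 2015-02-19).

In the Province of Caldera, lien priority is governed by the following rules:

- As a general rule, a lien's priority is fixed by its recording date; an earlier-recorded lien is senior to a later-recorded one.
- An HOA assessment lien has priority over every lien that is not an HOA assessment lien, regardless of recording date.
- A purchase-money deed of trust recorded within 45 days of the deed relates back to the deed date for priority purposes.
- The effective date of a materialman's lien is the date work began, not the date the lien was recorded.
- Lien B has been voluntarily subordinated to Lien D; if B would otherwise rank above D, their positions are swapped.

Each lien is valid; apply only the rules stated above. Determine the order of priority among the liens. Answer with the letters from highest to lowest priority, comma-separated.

First, effective dates: C's effective date is 2015-04-14, when work began; E missed the 45-day window (73 days after the deed), so its recording date stands; F is treated as recorded 2015-02-19, the work-commencement date.
As an HOA assessment lien, A is senior to every other lien.
Remaining liens by effective date: B (2015-01-20), F (2015-02-19), C (2015-04-14), E (2015-10-24), D (2016-06-02).
B is senior to D before the subordination, so the two trade places.

A, D, F, C, E, B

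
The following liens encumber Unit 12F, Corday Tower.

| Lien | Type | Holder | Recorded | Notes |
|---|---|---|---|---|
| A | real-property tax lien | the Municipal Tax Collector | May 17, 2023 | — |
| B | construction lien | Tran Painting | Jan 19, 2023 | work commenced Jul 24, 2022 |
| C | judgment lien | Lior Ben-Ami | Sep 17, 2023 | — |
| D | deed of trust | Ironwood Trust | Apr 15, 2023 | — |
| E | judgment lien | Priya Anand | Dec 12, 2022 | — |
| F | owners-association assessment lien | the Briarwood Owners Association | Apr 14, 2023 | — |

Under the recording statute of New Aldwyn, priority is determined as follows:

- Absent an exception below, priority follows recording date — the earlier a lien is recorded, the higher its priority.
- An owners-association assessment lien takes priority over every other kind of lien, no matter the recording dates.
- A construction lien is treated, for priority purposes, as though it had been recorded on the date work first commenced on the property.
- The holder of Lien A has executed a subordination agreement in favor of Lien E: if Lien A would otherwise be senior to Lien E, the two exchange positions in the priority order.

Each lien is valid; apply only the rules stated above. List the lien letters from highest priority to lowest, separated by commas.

F, B, E, D, A, C

Effective dates after the stated exceptions: B is treated as recorded Jul 24, 2022, the work-commencement date.
As an owners-association assessment lien, F is senior to every other lien.
Ordering the rest by effective date: B (Jul 24, 2022), E (Dec 12, 2022), D (Apr 15, 2023), A (May 17, 2023), C (Sep 17, 2023).
Since A is not senior to E, the subordination leaves the order unchanged.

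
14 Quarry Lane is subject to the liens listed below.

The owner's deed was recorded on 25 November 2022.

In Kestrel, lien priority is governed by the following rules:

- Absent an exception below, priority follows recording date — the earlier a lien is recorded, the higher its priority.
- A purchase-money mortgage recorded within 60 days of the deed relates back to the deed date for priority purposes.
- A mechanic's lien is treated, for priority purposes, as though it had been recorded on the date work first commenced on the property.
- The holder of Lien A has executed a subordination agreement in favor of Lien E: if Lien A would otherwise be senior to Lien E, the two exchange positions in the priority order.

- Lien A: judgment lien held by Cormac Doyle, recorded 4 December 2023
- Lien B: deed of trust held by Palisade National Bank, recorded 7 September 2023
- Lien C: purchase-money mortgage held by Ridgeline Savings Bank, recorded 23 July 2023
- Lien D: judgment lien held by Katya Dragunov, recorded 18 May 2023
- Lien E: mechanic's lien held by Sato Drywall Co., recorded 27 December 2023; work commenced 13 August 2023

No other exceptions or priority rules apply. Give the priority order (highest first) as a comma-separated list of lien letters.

D, C, E, B, A

Effective dates after the stated exceptions: C was recorded 240 days after the deed — beyond 60 days — so no relation-back applies; E relates back to 13 August 2023 (work commenced).
By effective date, earliest first: D (18 May 2023), C (23 July 2023), E (13 August 2023), B (7 September 2023), A (4 December 2023).
A is already junior to E, so the subordination agreement changes nothing.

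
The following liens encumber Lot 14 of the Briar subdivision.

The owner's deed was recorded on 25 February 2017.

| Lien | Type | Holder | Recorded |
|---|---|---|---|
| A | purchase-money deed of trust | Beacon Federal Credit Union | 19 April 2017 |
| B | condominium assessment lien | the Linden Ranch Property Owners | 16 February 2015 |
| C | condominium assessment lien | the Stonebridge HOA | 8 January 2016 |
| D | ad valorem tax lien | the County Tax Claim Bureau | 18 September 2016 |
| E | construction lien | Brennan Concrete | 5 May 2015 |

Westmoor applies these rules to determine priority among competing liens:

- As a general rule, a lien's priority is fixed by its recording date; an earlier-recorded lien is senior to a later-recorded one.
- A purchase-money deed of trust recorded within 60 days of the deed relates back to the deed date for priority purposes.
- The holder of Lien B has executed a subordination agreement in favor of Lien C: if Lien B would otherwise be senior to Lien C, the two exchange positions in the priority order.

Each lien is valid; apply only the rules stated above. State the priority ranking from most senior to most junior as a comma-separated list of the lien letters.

C, E, B, D, A

Adjusting effective dates: A relates back to the deed date 25 February 2017.
Ordering by effective date: B (16 February 2015), E (5 May 2015), C (8 January 2016), D (18 September 2016), A (25 February 2017).
B would otherwise be senior to C, so under the subordination agreement B and C exchange positions.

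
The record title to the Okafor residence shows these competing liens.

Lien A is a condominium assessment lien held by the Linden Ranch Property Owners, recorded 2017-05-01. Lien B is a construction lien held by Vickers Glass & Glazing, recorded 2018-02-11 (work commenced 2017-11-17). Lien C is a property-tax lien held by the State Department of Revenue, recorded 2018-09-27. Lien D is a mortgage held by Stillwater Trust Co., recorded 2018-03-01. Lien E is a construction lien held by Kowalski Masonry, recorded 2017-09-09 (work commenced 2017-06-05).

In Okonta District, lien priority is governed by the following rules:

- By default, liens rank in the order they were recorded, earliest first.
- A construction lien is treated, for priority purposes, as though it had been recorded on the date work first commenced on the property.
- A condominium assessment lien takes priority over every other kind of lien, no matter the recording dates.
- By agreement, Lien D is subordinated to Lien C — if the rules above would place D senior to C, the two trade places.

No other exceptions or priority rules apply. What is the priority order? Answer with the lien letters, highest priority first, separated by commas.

A, E, B, C, D

Effective dates: B is treated as recorded 2017-11-17, the work-commencement date; E is treated as recorded 2017-06-05, the work-commencement date.
A is a condominium assessment lien, so it outranks all other liens regardless of date.
Remaining liens by effective date: E (2017-06-05), B (2017-11-17), D (2018-03-01), C (2018-09-27).
Because D would otherwise rank above C, the subordination swaps them.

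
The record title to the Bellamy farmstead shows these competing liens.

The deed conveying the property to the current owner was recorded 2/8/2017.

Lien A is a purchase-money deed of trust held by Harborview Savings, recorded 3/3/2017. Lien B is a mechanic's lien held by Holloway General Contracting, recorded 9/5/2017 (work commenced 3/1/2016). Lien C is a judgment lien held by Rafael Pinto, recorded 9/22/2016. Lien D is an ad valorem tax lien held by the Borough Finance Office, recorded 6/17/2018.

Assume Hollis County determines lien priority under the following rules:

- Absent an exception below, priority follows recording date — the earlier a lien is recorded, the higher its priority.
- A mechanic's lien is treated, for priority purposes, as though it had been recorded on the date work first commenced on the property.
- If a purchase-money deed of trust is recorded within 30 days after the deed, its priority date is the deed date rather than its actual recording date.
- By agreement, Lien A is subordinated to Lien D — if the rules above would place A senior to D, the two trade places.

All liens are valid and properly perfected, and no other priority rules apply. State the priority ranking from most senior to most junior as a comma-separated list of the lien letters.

B, C, D, A

Effective dates after the stated exceptions: A's effective date is the deed date, 2/8/2017; B's effective date is 3/1/2016, when work began.
Sorted by effective date: B (3/1/2016), C (9/22/2016), A (2/8/2017), D (6/17/2018).
The subordination applies — A was senior to D — so A and D swap.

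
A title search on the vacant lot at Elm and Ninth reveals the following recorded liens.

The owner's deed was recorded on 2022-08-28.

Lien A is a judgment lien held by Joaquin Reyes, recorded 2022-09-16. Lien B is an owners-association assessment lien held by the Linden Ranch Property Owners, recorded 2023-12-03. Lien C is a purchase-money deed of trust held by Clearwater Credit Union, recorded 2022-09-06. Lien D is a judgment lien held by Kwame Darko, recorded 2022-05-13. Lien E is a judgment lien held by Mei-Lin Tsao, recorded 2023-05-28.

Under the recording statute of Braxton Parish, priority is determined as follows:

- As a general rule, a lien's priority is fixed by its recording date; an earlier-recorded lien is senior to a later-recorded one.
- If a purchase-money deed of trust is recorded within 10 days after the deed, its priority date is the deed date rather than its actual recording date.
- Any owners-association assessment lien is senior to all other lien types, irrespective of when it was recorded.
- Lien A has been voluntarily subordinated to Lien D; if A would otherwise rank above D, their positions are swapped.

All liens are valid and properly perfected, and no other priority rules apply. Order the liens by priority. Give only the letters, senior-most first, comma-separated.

Adjusting effective dates: C's effective date is the deed date, 2022-08-28.
B, as an owners-association assessment lien, has superpriority and ranks first.
Remaining liens by effective date: D (2022-05-13), C (2022-08-28), A (2022-09-16), E (2023-05-28).
Since A is not senior to D, the subordination leaves the order unchanged.

B, D, C, A, E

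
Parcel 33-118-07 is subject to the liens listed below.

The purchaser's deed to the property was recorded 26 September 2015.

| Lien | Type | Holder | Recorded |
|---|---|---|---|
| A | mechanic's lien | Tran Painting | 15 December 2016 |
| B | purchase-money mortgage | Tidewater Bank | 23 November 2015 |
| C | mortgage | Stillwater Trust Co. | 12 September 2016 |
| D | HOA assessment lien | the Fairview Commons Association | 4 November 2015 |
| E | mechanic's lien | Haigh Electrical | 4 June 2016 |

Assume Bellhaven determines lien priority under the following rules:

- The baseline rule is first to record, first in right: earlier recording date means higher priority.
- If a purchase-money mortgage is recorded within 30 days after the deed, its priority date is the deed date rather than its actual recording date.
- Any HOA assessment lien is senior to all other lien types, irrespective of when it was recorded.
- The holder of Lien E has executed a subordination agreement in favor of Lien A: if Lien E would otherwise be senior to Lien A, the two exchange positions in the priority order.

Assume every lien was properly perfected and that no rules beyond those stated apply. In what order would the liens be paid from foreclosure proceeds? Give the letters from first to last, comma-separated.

D, B, A, C, E

Adjusting effective dates: B was recorded 58 days after the deed, outside the 30-day window, so it keeps its recording date.
D is an HOA assessment lien and takes priority over every other lien.
Remaining liens by effective date: B (23 November 2015), E (4 June 2016), C (12 September 2016), A (15 December 2016).
Because E would otherwise rank above A, the subordination swaps them.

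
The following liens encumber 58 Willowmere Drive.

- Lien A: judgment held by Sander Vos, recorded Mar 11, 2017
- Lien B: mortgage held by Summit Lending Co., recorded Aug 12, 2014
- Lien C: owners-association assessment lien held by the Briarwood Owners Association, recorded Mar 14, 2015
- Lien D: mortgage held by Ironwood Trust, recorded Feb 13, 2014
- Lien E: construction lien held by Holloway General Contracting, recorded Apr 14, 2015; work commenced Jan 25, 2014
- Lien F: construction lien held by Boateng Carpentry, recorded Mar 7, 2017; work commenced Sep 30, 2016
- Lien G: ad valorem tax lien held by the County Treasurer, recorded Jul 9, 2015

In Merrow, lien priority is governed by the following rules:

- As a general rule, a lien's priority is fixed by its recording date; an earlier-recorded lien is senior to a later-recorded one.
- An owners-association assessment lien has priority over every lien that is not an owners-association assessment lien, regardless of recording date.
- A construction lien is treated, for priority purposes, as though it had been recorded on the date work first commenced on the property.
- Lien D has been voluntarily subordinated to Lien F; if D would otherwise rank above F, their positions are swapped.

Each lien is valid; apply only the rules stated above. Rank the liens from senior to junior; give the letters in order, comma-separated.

C, E, F, B, G, D, A

First, effective dates: E's effective date is Jan 25, 2014, when work began; F is treated as recorded Sep 30, 2016, the work-commencement date.
C, as an owners-association assessment lien, has superpriority and ranks first.
The other liens, earliest effective date first: E (Jan 25, 2014), D (Feb 13, 2014), B (Aug 12, 2014), G (Jul 9, 2015), F (Sep 30, 2016), A (Mar 11, 2017).
D would otherwise be senior to F, so under the subordination agreement D and F exchange positions.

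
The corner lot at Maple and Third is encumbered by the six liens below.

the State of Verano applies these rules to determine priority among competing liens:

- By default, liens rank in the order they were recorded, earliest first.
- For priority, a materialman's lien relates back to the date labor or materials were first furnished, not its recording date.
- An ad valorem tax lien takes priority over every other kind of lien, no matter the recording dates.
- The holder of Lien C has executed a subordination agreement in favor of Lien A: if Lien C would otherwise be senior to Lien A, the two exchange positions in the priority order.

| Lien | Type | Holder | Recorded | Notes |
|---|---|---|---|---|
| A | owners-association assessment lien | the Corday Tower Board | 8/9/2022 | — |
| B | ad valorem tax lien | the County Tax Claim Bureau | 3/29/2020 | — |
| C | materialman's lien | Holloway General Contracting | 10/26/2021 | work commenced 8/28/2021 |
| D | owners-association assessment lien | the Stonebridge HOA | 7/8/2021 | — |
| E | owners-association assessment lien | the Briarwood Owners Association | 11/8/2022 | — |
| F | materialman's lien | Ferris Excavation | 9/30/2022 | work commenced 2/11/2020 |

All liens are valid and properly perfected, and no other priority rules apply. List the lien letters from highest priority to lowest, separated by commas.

B, F, D, A, C, E

Effective dates: C is treated as recorded 8/28/2021, the work-commencement date; F relates back to 2/11/2020 (work commenced).
B is an ad valorem tax lien and takes priority over every other lien.
Remaining liens by effective date: F (2/11/2020), D (7/8/2021), C (8/28/2021), A (8/9/2022), E (11/8/2022).
Because C would otherwise rank above A, the subordination swaps them.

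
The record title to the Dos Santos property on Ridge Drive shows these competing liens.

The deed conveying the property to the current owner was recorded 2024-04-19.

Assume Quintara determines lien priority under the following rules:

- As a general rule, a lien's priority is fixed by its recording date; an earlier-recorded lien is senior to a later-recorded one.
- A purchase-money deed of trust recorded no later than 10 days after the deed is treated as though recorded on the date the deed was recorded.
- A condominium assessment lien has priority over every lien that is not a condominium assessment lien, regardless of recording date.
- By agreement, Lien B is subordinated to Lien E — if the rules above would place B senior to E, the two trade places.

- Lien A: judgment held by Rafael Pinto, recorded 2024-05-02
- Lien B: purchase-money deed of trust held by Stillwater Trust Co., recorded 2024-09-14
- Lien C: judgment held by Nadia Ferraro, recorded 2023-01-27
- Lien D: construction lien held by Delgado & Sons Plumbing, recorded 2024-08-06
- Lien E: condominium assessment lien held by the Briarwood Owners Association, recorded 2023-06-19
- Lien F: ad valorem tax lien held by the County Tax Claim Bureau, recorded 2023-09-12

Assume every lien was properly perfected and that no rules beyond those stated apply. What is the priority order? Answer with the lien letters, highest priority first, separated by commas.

Effective dates: B was recorded 148 days after the deed, outside the 10-day window, so it keeps its recording date.
As a condominium assessment lien, E is senior to every other lien.
Remaining liens by effective date: C (2023-01-27), F (2023-09-12), A (2024-05-02), D (2024-08-06), B (2024-09-14).
B is already junior to E, so the subordination agreement changes nothing.

E, C, F, A, D, B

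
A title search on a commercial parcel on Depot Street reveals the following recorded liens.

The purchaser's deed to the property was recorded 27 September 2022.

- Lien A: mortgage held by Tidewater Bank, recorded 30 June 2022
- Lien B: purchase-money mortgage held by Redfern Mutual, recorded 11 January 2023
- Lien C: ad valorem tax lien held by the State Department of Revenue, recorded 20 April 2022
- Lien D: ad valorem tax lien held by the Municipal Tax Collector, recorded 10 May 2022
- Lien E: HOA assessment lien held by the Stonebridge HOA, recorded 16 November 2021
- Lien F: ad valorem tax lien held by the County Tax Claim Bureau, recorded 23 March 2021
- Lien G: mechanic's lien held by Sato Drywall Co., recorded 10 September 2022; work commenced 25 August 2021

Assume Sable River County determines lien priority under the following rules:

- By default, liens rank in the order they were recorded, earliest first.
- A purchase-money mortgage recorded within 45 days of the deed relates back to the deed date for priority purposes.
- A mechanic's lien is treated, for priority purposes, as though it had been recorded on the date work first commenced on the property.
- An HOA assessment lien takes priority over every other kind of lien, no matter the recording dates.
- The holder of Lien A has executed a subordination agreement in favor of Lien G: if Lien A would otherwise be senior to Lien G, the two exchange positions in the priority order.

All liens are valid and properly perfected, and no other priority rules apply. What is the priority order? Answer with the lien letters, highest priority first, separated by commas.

E, F, G, C, D, A, B

Effective dates after the stated exceptions: B was recorded 106 days after the deed, outside the 45-day window, so it keeps its recording date; G relates back to 25 August 2021 (work commenced).
E, as an HOA assessment lien, has superpriority and ranks first.
Ordering the rest by effective date: F (23 March 2021), G (25 August 2021), C (20 April 2022), D (10 May 2022), A (30 June 2022), B (11 January 2023).
A is already junior to G, so the subordination agreement changes nothing.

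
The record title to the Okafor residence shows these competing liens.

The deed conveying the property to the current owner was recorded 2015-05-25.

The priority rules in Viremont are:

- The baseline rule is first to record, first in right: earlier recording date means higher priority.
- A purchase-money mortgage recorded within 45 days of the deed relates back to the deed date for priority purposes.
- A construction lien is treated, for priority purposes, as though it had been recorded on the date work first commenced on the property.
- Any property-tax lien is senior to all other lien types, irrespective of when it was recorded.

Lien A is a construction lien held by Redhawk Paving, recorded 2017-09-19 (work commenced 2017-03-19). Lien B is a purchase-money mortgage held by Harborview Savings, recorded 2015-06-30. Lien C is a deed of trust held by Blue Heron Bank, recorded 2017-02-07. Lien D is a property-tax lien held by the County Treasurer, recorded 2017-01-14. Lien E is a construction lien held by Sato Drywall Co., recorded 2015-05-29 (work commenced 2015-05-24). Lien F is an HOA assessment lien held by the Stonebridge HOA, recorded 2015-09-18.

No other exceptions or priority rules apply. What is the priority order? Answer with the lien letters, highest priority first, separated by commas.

D, E, B, F, C, A

Effective dates after the stated exceptions: A relates back to 2017-03-19 (work commenced); B relates back to the deed date 2015-05-25; E relates back to 2015-05-24 (work commenced).
As a property-tax lien, D is senior to every other lien.
Ordering the rest by effective date: E (2015-05-24), B (2015-05-25), F (2015-09-18), C (2017-02-07), A (2017-03-19).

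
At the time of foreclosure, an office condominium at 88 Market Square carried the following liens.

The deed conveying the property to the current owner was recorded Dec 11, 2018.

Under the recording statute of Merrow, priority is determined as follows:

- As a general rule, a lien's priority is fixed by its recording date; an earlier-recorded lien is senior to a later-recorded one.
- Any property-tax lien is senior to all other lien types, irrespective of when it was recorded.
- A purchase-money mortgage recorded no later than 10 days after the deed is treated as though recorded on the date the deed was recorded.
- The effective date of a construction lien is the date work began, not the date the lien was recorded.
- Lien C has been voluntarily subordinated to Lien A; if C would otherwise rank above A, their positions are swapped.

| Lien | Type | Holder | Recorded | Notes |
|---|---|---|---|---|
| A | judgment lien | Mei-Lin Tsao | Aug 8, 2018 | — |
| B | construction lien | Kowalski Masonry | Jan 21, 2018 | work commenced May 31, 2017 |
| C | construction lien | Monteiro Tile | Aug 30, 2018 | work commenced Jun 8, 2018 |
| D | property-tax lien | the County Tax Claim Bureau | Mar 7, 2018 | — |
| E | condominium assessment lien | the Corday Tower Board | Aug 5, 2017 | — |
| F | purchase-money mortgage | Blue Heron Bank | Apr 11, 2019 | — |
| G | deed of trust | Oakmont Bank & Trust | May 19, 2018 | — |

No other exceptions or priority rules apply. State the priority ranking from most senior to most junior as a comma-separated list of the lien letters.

Adjusting effective dates: B's effective date is May 31, 2017, when work began; C relates back to Jun 8, 2018 (work commenced); F missed the 10-day window (121 days after the deed), so its recording date stands.
D is a property-tax lien and takes priority over every other lien.
Ordering the rest by effective date: B (May 31, 2017), E (Aug 5, 2017), G (May 19, 2018), C (Jun 8, 2018), A (Aug 8, 2018), F (Apr 11, 2019).
C would otherwise be senior to A, so under the subordination agreement C and A exchange positions.

D, B, E, G, A, C, F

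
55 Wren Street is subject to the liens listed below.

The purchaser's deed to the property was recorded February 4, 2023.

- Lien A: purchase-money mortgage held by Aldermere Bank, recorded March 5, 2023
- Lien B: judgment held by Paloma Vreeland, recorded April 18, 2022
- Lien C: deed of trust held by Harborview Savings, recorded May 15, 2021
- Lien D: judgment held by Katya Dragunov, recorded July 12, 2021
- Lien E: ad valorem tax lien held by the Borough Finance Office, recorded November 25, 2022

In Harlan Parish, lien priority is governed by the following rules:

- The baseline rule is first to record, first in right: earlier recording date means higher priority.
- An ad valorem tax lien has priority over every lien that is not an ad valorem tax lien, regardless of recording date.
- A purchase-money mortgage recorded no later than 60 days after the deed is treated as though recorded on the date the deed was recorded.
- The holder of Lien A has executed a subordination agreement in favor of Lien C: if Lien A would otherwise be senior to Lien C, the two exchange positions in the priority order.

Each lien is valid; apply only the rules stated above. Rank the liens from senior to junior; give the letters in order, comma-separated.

E, C, D, B, A

First, effective dates: A relates back to the deed date February 4, 2023.
E is an ad valorem tax lien and takes priority over every other lien.
The other liens, earliest effective date first: C (May 15, 2021), D (July 12, 2021), B (April 18, 2022), A (February 4, 2023).
A is already junior to C, so the subordination agreement changes nothing.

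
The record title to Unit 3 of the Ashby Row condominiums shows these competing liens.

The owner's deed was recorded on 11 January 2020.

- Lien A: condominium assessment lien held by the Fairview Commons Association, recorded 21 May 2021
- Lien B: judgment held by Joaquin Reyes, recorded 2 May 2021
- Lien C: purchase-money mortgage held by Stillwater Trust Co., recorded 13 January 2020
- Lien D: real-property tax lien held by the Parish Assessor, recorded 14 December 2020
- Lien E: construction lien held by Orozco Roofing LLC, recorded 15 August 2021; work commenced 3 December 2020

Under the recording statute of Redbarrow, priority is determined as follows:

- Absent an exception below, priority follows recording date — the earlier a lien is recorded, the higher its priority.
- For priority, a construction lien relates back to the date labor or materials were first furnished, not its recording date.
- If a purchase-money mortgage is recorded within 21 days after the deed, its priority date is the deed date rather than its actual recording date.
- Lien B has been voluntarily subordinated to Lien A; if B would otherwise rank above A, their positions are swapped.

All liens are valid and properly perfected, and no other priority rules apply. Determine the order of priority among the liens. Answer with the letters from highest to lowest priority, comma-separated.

C, E, D, A, B

Effective dates after the stated exceptions: C's effective date is the deed date, 11 January 2020; E's effective date is 3 December 2020, when work began.
By effective date: C (11 January 2020), E (3 December 2020), D (14 December 2020), B (2 May 2021), A (21 May 2021).
Because B would otherwise rank above A, the subordination swaps them.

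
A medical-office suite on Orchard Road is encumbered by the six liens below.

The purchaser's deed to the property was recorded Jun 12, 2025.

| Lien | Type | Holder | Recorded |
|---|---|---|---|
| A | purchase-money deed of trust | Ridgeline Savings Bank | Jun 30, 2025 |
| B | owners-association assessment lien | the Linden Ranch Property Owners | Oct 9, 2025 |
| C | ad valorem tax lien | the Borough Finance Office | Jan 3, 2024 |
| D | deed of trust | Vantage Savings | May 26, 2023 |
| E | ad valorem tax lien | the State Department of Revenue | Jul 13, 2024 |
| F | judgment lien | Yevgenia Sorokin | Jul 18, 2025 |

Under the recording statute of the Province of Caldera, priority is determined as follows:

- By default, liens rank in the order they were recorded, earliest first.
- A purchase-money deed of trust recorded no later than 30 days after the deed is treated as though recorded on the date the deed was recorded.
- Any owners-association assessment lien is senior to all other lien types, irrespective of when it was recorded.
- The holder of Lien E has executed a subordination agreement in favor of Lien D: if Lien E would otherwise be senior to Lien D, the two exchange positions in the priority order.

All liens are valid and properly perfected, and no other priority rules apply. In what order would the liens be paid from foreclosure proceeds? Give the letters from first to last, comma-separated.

Adjusting effective dates: A was recorded within the 30-day window, so its effective date is the deed date Jun 12, 2025.
B is an owners-association assessment lien and takes priority over every other lien.
Ordering the rest by effective date: D (May 26, 2023), C (Jan 3, 2024), E (Jul 13, 2024), A (Jun 12, 2025), F (Jul 18, 2025).
E is already junior to D, so the subordination agreement changes nothing.

B, D, C, E, A, F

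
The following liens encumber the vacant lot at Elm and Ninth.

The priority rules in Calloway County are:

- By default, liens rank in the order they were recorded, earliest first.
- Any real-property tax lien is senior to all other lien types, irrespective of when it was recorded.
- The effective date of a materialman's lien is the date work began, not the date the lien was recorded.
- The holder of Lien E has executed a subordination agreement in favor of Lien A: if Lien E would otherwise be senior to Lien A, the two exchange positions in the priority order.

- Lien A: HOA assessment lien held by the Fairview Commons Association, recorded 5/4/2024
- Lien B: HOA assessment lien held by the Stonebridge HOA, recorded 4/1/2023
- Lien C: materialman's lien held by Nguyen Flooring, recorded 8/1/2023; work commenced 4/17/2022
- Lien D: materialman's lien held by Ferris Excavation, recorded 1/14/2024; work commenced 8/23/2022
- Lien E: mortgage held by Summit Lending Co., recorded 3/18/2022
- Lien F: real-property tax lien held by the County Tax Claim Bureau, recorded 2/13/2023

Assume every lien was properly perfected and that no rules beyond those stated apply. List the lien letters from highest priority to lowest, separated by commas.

F, A, C, D, B, E

First, effective dates: C relates back to 4/17/2022 (work commenced); D is treated as recorded 8/23/2022, the work-commencement date.
F is a real-property tax lien, so it outranks all other liens regardless of date.
Ordering the rest by effective date: E (3/18/2022), C (4/17/2022), D (8/23/2022), B (4/1/2023), A (5/4/2024).
The subordination applies — E was senior to A — so E and A swap.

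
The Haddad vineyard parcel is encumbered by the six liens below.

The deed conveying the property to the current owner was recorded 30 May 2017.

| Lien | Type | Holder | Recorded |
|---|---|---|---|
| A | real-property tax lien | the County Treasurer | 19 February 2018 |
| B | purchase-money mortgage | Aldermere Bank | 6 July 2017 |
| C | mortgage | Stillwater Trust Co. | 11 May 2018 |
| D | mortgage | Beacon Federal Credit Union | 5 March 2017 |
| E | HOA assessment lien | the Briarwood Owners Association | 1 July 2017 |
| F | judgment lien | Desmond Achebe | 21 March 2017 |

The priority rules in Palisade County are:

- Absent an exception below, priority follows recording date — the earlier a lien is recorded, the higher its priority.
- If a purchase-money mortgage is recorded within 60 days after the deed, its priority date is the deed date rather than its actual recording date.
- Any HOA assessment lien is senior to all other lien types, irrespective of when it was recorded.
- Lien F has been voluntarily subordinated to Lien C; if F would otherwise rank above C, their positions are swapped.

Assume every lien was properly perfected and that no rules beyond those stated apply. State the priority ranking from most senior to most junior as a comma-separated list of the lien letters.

E, D, C, B, A, F

First, effective dates: B was recorded within the 60-day window, so its effective date is the deed date 30 May 2017.
E is an HOA assessment lien, so it outranks all other liens regardless of date.
Ordering the rest by effective date: D (5 March 2017), F (21 March 2017), B (30 May 2017), A (19 February 2018), C (11 May 2018).
F is senior to C before the subordination, so the two trade places.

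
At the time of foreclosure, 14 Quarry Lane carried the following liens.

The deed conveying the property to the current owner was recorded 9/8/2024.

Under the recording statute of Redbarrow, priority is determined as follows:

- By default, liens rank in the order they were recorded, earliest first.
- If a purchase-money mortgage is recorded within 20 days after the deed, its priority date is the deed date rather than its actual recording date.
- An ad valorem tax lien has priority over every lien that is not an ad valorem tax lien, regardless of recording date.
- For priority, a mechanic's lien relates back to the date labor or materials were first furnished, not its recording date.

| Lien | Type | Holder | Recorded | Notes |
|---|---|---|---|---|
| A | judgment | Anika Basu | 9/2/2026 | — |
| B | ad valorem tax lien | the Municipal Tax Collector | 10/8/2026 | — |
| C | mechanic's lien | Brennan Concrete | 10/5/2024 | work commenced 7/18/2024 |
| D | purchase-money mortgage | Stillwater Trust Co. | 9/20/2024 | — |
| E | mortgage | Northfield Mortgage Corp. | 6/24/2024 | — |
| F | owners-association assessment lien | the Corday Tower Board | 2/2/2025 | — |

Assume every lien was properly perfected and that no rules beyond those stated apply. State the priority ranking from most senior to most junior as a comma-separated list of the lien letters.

B, E, C, D, F, A

First, effective dates: C's effective date is 7/18/2024, when work began; D's effective date is the deed date, 9/8/2024.
As an ad valorem tax lien, B is senior to every other lien.
Ordering the rest by effective date: E (6/24/2024), C (7/18/2024), D (9/8/2024), F (2/2/2025), A (9/2/2026).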